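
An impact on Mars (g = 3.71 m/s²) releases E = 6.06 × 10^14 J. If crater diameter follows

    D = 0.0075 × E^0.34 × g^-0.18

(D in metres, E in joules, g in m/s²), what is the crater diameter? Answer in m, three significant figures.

D ≈ 629 m

E^0.34 = (6.06 × 10^14)^0.34 = 1.062 × 10^5
g^-0.18 = 3.71^-0.18 = 0.7898
D = 0.0075 × 1.062 × 10^5 × 0.7898 = 629.1 m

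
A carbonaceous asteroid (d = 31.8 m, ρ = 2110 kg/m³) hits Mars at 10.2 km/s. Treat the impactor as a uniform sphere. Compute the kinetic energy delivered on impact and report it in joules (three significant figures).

E ≈ 1.85 × 10^15 J

v = 10200 m/s.
Mass m = (π/6) ρ d³ = (π/6) × 2110 × (31.8)³ = 3.553 × 10^7 kg
E = ½ m v² = 0.5 × 3.553 × 10^7 × (10200)² = 1.848 × 10^15 J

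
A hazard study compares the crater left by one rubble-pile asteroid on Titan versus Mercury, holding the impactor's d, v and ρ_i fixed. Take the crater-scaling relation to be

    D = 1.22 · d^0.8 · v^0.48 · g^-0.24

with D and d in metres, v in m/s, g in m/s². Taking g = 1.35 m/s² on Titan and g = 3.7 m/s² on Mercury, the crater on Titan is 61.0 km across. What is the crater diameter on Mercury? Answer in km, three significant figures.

D ≈ 47.9 km

All impactor-dependent factors cancel in the ratio, leaving D_Mercury/D_Titan = (g_Mercury/g_Titan)^-0.24.
(3.7/1.35)^-0.24 = 2.741^-0.24 = 0.7851
D_Mercury = 0.7851 × 61.0 km = 47.9 km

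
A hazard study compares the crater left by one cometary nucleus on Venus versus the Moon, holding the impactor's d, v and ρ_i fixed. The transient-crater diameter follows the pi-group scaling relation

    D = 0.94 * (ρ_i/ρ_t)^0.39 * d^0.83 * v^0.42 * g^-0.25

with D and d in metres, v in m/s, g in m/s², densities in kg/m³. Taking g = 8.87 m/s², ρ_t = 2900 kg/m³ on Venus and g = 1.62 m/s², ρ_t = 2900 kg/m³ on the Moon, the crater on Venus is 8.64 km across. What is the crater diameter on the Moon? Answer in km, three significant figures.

D ≈ 13.2 km

The impactor-only factors (d, v, ρ_i) cancel in the ratio, leaving D_Moon/D_Venus = (g_Moon/g_Venus)^-0.25 · (ρ_t,Venus/ρ_t,Moon)^0.39.
(1.62/8.87)^-0.25 = 0.1826^-0.25 = 1.530
(2900/2900)^0.39 = 1.000^0.39 = 1.000
Ratio = 1.530 × 1.000 = 1.530
D_Moon = 1.530 × 8.64 km = 13.2 km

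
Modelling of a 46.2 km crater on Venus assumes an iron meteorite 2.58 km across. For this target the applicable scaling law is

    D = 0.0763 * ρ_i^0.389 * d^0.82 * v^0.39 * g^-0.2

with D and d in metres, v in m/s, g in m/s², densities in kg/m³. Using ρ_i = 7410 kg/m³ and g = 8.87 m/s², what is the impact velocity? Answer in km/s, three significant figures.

v ≈ 19.0 km/s

Rearranging for v: v = [D / (0.0763 · 7410^0.389 · 2580^0.82 · 8.87^-0.2)]^(1/0.39).
D = 46200 m.
7410^0.389 = 32.02
2580^0.82 = 627.4
8.87^-0.2 = 0.6463
Denominator = 0.0763 × 32.02 × 627.4 × 0.6463 = 990.7
D / 990.7 = 46200 / 990.7 = 46.63
v = 46.63^(1/0.39) = 46.63^2.5641 = 18994 m/s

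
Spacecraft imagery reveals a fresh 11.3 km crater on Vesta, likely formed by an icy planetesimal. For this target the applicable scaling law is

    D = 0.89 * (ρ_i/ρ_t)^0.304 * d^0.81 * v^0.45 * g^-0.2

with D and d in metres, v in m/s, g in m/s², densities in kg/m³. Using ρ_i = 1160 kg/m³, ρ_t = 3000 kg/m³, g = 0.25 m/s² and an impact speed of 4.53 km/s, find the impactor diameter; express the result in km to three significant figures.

d ≈ 1.10 km

Rearranging for d: d = [D / (0.89 · (1160/3000)^0.304 · 4530^0.45 · 0.25^-0.2)]^(1/0.81).
D = 11300 m.
(1160/3000)^0.304 = 0.7491
4530^0.45 = 44.18
0.25^-0.2 = 1.320
Denominator = 0.89 × 0.7491 × 44.18 × 1.320 = 38.88
D / 38.88 = 11300 / 38.88 = 290.6
d = 290.6^(1/0.81) = 290.6^1.2346 = 1099 m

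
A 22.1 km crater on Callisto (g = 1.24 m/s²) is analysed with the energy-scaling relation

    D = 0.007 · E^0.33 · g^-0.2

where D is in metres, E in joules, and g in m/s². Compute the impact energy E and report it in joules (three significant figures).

Rearranging: E = [D / (0.007 · g^-0.2)]^(1/0.33).
D = 22100 m.
g^-0.2 = 1.24^-0.2 = 0.9579
D / (0.007 × 0.9579) = 22100 / (6.705 × 10^-3) = 3.296 × 10^6
E = (3.296 × 10^6)^3.0303 = 5.642 × 10^19 J

E ≈ 5.64 × 10^19 J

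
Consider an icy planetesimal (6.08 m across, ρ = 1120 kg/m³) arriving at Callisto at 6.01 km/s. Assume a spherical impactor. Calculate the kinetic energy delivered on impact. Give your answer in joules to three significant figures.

v = 6010 m/s.
Mass m = (π/6) ρ d³ = (π/6) × 1120 × (6.08)³ = 1.318 × 10^5 kg
E = ½ m v² = 0.5 × 1.318 × 10^5 × (6010)² = 2.380 × 10^12 J

E ≈ 2.38 × 10^12 J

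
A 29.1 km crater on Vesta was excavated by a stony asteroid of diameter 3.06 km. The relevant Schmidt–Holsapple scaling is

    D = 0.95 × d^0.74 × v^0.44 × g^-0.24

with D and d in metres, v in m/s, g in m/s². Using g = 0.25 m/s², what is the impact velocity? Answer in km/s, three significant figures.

Rearranging for v: v = [D / (0.95 · 3060^0.74 · 0.25^-0.24)]^(1/0.44).
D = 29100 m.
3060^0.74 = 379.7
0.25^-0.24 = 1.395
Denominator = 0.95 × 379.7 × 1.395 = 503.2
D / 503.2 = 29100 / 503.2 = 57.83
v = 57.83^(1/0.44) = 57.83^2.2727 = 10112 m/s

v ≈ 10.1 km/s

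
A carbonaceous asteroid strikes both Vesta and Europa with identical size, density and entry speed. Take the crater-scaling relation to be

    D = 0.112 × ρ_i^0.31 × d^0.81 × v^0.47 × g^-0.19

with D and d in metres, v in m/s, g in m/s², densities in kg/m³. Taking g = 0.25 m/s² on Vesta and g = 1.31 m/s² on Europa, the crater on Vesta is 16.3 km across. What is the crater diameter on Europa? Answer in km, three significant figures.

All impactor-dependent factors cancel in the ratio, leaving D_Europa/D_Vesta = (g_Europa/g_Vesta)^-0.19.
(1.31/0.25)^-0.19 = 5.240^-0.19 = 0.7300
D_Europa = 0.7300 × 16.3 km = 11.9 km

D ≈ 11.9 km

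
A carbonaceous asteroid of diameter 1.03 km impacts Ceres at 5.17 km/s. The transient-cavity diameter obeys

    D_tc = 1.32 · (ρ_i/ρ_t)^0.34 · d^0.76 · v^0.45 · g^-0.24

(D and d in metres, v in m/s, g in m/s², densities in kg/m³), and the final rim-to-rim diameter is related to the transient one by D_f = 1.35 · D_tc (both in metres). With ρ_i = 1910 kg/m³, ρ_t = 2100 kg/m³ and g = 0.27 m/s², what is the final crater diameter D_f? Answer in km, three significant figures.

In SI: d = 1030 m, v = 5170 m/s.
(ρ_i/ρ_t)^0.34 = (1910/2100)^0.34 = 0.9683
d^0.76 = 1030^0.76 = 194.9
v^0.45 = 5170^0.45 = 46.89
g^-0.24 = 0.27^-0.24 = 1.369
D_tc = 1.32 × 0.9683 × 194.9 × 46.89 × 1.369 = 15990 m
D_f = 1.35 × 15990 = 21586 m
     = 21.59 km

D_f ≈ 21.6 km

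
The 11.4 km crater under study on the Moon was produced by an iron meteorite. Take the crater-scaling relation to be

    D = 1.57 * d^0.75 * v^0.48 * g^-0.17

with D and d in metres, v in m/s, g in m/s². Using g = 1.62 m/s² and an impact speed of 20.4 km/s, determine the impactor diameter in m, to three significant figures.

Rearranging for d: d = [D / (1.57 · 20400^0.48 · 1.62^-0.17)]^(1/0.75).
D = 11400 m.
20400^0.48 = 117.1
1.62^-0.17 = 0.9213
Denominator = 1.57 × 117.1 × 0.9213 = 169.4
D / 169.4 = 11400 / 169.4 = 67.30
d = 67.30^(1/0.75) = 67.30^1.3333 = 273.7 m

d ≈ 274 m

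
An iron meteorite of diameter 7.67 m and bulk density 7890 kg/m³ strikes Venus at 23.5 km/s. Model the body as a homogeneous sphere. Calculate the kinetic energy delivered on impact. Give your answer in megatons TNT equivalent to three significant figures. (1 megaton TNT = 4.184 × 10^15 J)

E ≈ 0.123 Mt TNT

v = 23500 m/s.
Mass m = (π/6) ρ d³ = (π/6) × 7890 × (7.67)³ = 1.864 × 10^6 kg
E = ½ m v² = 0.5 × 1.864 × 10^6 × (23500)² = 5.147 × 10^14 J
   = 5.147 × 10^14 / 4.184×10^15 = 0.1230 Mt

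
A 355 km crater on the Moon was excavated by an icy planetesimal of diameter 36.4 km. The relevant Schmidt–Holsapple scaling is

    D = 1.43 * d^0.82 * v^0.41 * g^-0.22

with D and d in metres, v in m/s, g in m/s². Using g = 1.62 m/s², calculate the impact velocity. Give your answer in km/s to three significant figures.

v ≈ 14.1 km/s

Rearranging for v: v = [D / (1.43 · 36400^0.82 · 1.62^-0.22)]^(1/0.41).
D = 355000 m.
36400^0.82 = 5497
1.62^-0.22 = 0.8993
Denominator = 1.43 × 5497 × 0.8993 = 7069
D / 7069 = 355000 / 7069 = 50.22
v = 50.22^(1/0.41) = 50.22^2.439 = 14075 m/s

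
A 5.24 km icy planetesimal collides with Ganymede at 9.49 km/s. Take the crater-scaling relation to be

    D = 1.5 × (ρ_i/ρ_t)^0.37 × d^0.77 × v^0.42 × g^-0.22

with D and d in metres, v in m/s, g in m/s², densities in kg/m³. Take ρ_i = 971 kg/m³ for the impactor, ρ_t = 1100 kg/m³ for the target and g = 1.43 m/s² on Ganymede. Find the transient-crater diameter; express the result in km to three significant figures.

D ≈ 45.3 km

In SI units: d = 5240 m, v = 9490 m/s.
(ρ_i/ρ_t)^0.37 = (971/1100)^0.37 = 0.9549
d^0.77 = 5240^0.77 = 730.9
v^0.42 = 9490^0.42 = 46.82
g^-0.22 = 1.43^-0.22 = 0.9243
D = 1.5 × 0.9549 × 730.9 × 46.82 × 0.9243 = 45306 m
   = 45.31 km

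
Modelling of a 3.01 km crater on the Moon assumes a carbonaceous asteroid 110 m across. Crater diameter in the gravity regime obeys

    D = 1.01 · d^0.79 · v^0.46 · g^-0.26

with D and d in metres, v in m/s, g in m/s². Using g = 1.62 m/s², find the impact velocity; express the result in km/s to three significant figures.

Rearranging for v: v = [D / (1.01 · 110^0.79 · 1.62^-0.26)]^(1/0.46).
D = 3010 m.
110^0.79 = 40.99
1.62^-0.26 = 0.8821
Denominator = 1.01 × 40.99 × 0.8821 = 36.52
D / 36.52 = 3010 / 36.52 = 82.42
v = 82.42^(1/0.46) = 82.42^2.1739 = 14631 m/s

v ≈ 14.6 km/s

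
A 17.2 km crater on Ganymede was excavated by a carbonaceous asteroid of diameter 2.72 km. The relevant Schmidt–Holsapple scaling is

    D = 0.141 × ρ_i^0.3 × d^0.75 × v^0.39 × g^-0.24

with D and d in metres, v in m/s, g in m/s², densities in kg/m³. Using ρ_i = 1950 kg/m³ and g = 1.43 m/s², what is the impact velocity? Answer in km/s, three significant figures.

v ≈ 10.0 km/s

Rearranging for v: v = [D / (0.141 · 1950^0.3 · 2720^0.75 · 1.43^-0.24)]^(1/0.39).
D = 17200 m.
1950^0.3 = 9.705
2720^0.75 = 376.6
1.43^-0.24 = 0.9177
Denominator = 0.141 × 9.705 × 376.6 × 0.9177 = 472.9
D / 472.9 = 17200 / 472.9 = 36.37
v = 36.37^(1/0.39) = 36.37^2.5641 = 10044 m/s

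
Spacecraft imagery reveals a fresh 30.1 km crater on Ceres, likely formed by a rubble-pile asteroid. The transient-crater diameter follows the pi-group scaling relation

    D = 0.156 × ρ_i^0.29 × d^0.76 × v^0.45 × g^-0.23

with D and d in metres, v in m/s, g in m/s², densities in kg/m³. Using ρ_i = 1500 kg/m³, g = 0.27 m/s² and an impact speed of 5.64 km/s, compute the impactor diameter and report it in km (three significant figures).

d ≈ 2.24 km

Rearranging for d: d = [D / (0.156 · 1500^0.29 · 5640^0.45 · 0.27^-0.23)]^(1/0.76).
D = 30100 m.
1500^0.29 = 8.338
5640^0.45 = 48.76
0.27^-0.23 = 1.351
Denominator = 0.156 × 8.338 × 48.76 × 1.351 = 85.69
D / 85.69 = 30100 / 85.69 = 351.3
d = 351.3^(1/0.76) = 351.3^1.3158 = 2237 m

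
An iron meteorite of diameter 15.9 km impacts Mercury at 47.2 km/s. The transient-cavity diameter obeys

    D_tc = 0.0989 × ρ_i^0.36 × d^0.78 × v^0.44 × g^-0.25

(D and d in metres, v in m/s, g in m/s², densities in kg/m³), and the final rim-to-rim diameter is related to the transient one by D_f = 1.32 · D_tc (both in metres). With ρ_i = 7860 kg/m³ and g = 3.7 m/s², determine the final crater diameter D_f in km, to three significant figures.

D_f ≈ 513 km

In SI: d = 15900 m, v = 47200 m/s.
ρ_i^0.36 = 7860^0.36 = 25.26
d^0.78 = 15900^0.78 = 1893
v^0.44 = 47200^0.44 = 113.9
g^-0.25 = 3.7^-0.25 = 0.7210
D_tc = 0.0989 × 25.26 × 1893 × 113.9 × 0.7210 = 3.884 × 10^5 m
D_f = 1.32 × 3.884 × 10^5 = 5.127 × 10^5 m
     = 512.7 km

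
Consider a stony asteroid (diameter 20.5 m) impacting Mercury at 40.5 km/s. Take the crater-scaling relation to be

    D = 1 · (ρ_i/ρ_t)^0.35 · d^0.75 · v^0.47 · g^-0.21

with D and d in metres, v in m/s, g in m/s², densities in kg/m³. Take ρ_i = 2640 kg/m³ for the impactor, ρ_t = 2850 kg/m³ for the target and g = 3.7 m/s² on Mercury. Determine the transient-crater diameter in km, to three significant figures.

D ≈ 1.04 km

In SI units: v = 40500 m/s.
(ρ_i/ρ_t)^0.35 = (2640/2850)^0.35 = 0.9736
d^0.75 = 20.5^0.75 = 9.634
v^0.47 = 40500^0.47 = 146.4
g^-0.21 = 3.7^-0.21 = 0.7598
D = 1 × 0.9736 × 9.634 × 146.4 × 0.7598 = 1043 m
   = 1.043 km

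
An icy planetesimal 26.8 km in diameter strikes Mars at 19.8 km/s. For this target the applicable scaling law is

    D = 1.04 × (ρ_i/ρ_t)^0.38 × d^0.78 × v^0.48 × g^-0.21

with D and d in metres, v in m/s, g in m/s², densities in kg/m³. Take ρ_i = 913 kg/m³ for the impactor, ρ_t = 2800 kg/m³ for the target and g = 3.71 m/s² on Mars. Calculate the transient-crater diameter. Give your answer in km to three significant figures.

D ≈ 169 km

In SI units: d = 26800 m, v = 19800 m/s.
(ρ_i/ρ_t)^0.38 = (913/2800)^0.38 = 0.6532
d^0.78 = 26800^0.78 = 2844
v^0.48 = 19800^0.48 = 115.5
g^-0.21 = 3.71^-0.21 = 0.7593
D = 1.04 × 0.6532 × 2844 × 115.5 × 0.7593 = 1.694 × 10^5 m
   = 169.4 km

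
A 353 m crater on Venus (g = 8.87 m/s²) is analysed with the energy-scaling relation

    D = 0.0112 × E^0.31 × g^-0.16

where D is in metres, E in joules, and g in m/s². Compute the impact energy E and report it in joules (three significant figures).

E ≈ 1.00 × 10^15 J

Rearranging: E = [D / (0.0112 · g^-0.16)]^(1/0.31).
g^-0.16 = 8.87^-0.16 = 0.7052
D / (0.0112 × 0.7052) = 353 / (7.898 × 10^-3) = 4.469 × 10^4
E = (4.469 × 10^4)^3.2258 = 1.001 × 10^15 J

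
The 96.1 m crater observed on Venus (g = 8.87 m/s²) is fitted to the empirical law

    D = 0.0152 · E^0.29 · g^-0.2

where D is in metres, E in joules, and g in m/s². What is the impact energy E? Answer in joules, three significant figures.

Rearranging: E = [D / (0.0152 · g^-0.2)]^(1/0.29).
g^-0.2 = 8.87^-0.2 = 0.6463
D / (0.0152 × 0.6463) = 96.1 / (9.824 × 10^-3) = 9.782 × 10^3
E = (9.782 × 10^3)^3.4483 = 5.757 × 10^13 J

E ≈ 5.76 × 10^13 J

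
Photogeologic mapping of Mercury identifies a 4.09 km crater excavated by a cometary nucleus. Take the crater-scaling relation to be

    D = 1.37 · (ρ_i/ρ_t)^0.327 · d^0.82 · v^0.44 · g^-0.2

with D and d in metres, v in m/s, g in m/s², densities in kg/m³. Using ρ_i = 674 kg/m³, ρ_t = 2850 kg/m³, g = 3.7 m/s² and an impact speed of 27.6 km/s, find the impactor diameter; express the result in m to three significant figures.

d ≈ 175 m

Rearranging for d: d = [D / (1.37 · (674/2850)^0.327 · 27600^0.44 · 3.7^-0.2)]^(1/0.82).
D = 4090 m.
(674/2850)^0.327 = 0.6241
27600^0.44 = 89.95
3.7^-0.2 = 0.7698
Denominator = 1.37 × 0.6241 × 89.95 × 0.7698 = 59.20
D / 59.20 = 4090 / 59.20 = 69.09
d = 69.09^(1/0.82) = 69.09^1.2195 = 175.1 m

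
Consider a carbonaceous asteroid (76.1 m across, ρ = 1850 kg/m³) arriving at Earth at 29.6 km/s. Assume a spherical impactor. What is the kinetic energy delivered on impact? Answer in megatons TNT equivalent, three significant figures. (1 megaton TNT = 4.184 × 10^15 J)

v = 29600 m/s.
Mass m = (π/6) ρ d³ = (π/6) × 1850 × (76.1)³ = 4.269 × 10^8 kg
E = ½ m v² = 0.5 × 4.269 × 10^8 × (29600)² = 1.870 × 10^17 J
   = 1.870 × 10^17 / 4.184×10^15 = 44.69 Mt

E ≈ 44.7 Mt TNT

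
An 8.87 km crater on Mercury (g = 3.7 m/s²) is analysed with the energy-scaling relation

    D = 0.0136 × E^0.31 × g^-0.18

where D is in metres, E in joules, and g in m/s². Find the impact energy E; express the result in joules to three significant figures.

E ≈ 1.22 × 10^19 J

Rearranging: E = [D / (0.0136 · g^-0.18)]^(1/0.31).
D = 8870 m.
g^-0.18 = 3.7^-0.18 = 0.7902
D / (0.0136 × 0.7902) = 8870 / (0.01075) = 8.251 × 10^5
E = (8.251 × 10^5)^3.2258 = 1.217 × 10^19 J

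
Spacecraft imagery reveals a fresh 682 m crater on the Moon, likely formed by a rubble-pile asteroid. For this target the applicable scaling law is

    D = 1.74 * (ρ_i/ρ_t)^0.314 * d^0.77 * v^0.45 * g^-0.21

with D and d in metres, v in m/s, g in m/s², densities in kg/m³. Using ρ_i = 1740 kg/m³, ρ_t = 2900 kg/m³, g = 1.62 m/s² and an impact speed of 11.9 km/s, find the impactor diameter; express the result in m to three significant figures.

Rearranging for d: d = [D / (1.74 · (1740/2900)^0.314 · 11900^0.45 · 1.62^-0.21)]^(1/0.77).
(1740/2900)^0.314 = 0.8518
11900^0.45 = 68.23
1.62^-0.21 = 0.9037
Denominator = 1.74 × 0.8518 × 68.23 × 0.9037 = 91.39
D / 91.39 = 682 / 91.39 = 7.463
d = 7.463^(1/0.77) = 7.463^1.2987 = 13.60 m

d ≈ 13.6 m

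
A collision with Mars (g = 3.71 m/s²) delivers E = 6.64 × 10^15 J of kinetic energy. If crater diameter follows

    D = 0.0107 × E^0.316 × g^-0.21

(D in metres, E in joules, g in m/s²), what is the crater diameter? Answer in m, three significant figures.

E^0.316 = (6.64 × 10^15)^0.316 = 9.996 × 10^4
g^-0.21 = 3.71^-0.21 = 0.7593
D = 0.0107 × 9.996 × 10^4 × 0.7593 = 812.1 m

D ≈ 812 m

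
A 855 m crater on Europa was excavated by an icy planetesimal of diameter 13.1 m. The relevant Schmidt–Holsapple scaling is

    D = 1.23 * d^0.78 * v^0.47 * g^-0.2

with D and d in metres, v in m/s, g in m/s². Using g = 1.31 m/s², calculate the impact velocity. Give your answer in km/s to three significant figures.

v ≈ 17.5 km/s

Rearranging for v: v = [D / (1.23 · 13.1^0.78 · 1.31^-0.2)]^(1/0.47).
13.1^0.78 = 7.438
1.31^-0.2 = 0.9474
Denominator = 1.23 × 7.438 × 0.9474 = 8.668
D / 8.668 = 855 / 8.668 = 98.64
v = 98.64^(1/0.47) = 98.64^2.1277 = 17488 m/s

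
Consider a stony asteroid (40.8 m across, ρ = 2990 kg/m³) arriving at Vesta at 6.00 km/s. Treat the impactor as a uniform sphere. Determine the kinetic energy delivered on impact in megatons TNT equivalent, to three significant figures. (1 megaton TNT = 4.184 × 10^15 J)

E ≈ 0.457 Mt TNT

v = 6000 m/s.
Mass m = (π/6) ρ d³ = (π/6) × 2990 × (40.8)³ = 1.063 × 10^8 kg
E = ½ m v² = 0.5 × 1.063 × 10^8 × (6000)² = 1.913 × 10^15 J
   = 1.913 × 10^15 / 4.184×10^15 = 0.4572 Mt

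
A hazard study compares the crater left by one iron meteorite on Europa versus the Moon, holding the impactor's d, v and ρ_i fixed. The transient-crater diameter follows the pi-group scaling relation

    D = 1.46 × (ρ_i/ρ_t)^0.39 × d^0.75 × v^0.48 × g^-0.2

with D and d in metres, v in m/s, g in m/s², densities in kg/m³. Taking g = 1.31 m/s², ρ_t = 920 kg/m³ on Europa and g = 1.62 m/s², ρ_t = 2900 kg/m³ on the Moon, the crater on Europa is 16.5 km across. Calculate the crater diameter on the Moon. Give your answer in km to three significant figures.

The impactor-only factors (d, v, ρ_i) cancel in the ratio, leaving D_Moon/D_Europa = (g_Moon/g_Europa)^-0.2 · (ρ_t,Europa/ρ_t,Moon)^0.39.
(1.62/1.31)^-0.2 = 1.237^-0.2 = 0.9584
(920/2900)^0.39 = 0.3172^0.39 = 0.6390
Ratio = 0.9584 × 0.6390 = 0.6124
D_Moon = 0.6124 × 16.5 km = 10.1 km

D ≈ 10.1 km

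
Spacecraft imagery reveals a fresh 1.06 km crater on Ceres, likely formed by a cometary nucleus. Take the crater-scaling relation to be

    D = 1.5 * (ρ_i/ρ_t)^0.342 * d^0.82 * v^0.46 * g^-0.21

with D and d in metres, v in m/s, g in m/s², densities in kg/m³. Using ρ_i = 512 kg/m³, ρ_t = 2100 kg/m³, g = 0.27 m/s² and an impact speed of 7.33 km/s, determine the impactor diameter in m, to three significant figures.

Rearranging for d: d = [D / (1.5 · (512/2100)^0.342 · 7330^0.46 · 0.27^-0.21)]^(1/0.82).
D = 1060 m.
(512/2100)^0.342 = 0.6171
7330^0.46 = 59.97
0.27^-0.21 = 1.316
Denominator = 1.5 × 0.6171 × 59.97 × 1.316 = 73.05
D / 73.05 = 1060 / 73.05 = 14.51
d = 14.51^(1/0.82) = 14.51^1.2195 = 26.10 m

d ≈ 26.1 m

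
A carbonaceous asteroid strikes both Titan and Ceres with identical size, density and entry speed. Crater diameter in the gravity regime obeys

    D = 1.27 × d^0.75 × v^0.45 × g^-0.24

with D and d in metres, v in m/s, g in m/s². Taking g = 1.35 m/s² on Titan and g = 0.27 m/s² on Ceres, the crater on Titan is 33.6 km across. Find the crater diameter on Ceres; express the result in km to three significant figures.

All impactor-dependent factors cancel in the ratio, leaving D_Ceres/D_Titan = (g_Ceres/g_Titan)^-0.24.
(0.27/1.35)^-0.24 = 0.2000^-0.24 = 1.471
D_Ceres = 1.471 × 33.6 km = 49.4 km

D ≈ 49.4 km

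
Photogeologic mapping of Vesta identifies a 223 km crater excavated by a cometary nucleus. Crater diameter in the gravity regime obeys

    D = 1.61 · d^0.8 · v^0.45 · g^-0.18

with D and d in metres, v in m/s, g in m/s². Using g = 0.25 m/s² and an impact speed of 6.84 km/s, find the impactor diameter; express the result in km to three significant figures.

d ≈ 13.6 km

Rearranging for d: d = [D / (1.61 · 6840^0.45 · 0.25^-0.18)]^(1/0.8).
D = 223000 m.
6840^0.45 = 53.18
0.25^-0.18 = 1.283
Denominator = 1.61 × 53.18 × 1.283 = 109.9
D / 109.9 = 223000 / 109.9 = 2029
d = 2029^(1/0.8) = 2029^1.25 = 13618 m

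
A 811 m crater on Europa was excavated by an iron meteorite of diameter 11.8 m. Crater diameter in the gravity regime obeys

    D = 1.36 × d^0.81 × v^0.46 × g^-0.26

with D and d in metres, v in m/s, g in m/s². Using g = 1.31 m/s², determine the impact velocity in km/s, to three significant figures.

v ≈ 16.3 km/s

Rearranging for v: v = [D / (1.36 · 11.8^0.81 · 1.31^-0.26)]^(1/0.46).
11.8^0.81 = 7.383
1.31^-0.26 = 0.9322
Denominator = 1.36 × 7.383 × 0.9322 = 9.360
D / 9.360 = 811 / 9.360 = 86.65
v = 86.65^(1/0.46) = 86.65^2.1739 = 16312 m/s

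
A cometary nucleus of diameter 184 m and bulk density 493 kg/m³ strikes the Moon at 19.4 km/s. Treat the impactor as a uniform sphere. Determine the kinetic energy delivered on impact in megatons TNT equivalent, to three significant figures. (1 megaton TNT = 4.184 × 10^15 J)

E ≈ 72.3 Mt TNT

v = 19400 m/s.
Mass m = (π/6) ρ d³ = (π/6) × 493 × (184)³ = 1.608 × 10^9 kg
E = ½ m v² = 0.5 × 1.608 × 10^9 × (19400)² = 3.026 × 10^17 J
   = 3.026 × 10^17 / 4.184×10^15 = 72.32 Mt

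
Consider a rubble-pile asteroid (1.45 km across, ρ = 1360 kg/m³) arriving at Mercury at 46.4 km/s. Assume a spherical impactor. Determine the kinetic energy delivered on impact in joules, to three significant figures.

E ≈ 2.34 × 10^21 J

d = 1450 m; v = 46400 m/s.
Mass m = (π/6) ρ d³ = (π/6) × 1360 × (1450)³ = 2.171 × 10^12 kg
E = ½ m v² = 0.5 × 2.171 × 10^12 × (46400)² = 2.337 × 10^21 J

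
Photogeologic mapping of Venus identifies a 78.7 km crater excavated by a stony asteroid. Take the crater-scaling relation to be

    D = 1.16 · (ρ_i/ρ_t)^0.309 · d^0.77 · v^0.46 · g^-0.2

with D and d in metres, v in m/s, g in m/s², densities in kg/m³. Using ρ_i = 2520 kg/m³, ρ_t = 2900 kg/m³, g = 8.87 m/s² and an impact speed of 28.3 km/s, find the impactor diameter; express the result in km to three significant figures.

Rearranging for d: d = [D / (1.16 · (2520/2900)^0.309 · 28300^0.46 · 8.87^-0.2)]^(1/0.77).
D = 78700 m.
(2520/2900)^0.309 = 0.9575
28300^0.46 = 111.6
8.87^-0.2 = 0.6463
Denominator = 1.16 × 0.9575 × 111.6 × 0.6463 = 80.11
D / 80.11 = 78700 / 80.11 = 982.4
d = 982.4^(1/0.77) = 982.4^1.2987 = 7693 m

d ≈ 7.69 km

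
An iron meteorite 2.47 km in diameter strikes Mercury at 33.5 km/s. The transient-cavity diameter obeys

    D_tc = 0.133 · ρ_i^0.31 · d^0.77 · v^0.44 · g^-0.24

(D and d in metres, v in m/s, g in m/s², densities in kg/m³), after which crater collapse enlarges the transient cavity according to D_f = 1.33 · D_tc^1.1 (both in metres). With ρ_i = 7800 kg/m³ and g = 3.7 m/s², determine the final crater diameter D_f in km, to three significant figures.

D_f ≈ 252 km

In SI: d = 2470 m, v = 33500 m/s.
ρ_i^0.31 = 7800^0.31 = 16.09
d^0.77 = 2470^0.77 = 409.6
v^0.44 = 33500^0.44 = 97.95
g^-0.24 = 3.7^-0.24 = 0.7305
D_tc = 0.133 × 16.09 × 409.6 × 97.95 × 0.7305 = 62720 m
D_f = 1.33 × (62720)^1.1 = 2.518 × 10^5 m
     = 251.8 km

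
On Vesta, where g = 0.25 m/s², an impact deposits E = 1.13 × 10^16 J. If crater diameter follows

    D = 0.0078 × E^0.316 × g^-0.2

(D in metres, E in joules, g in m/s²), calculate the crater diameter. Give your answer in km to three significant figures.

D ≈ 1.22 km

E^0.316 = (1.13 × 10^16)^0.316 = 1.182 × 10^5
g^-0.2 = 0.25^-0.2 = 1.320
D = 0.0078 × 1.182 × 10^5 × 1.320 = 1217 m
   = 1.217 km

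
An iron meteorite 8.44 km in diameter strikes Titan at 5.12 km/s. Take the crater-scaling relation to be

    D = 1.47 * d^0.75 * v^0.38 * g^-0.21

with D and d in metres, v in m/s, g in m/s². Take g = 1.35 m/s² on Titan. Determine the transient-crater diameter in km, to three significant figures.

D ≈ 31.2 km

In SI units: d = 8440 m, v = 5120 m/s.
d^0.75 = 8440^0.75 = 880.6
v^0.38 = 5120^0.38 = 25.68
g^-0.21 = 1.35^-0.21 = 0.9389
D = 1.47 × 880.6 × 25.68 × 0.9389 = 31211 m
   = 31.21 km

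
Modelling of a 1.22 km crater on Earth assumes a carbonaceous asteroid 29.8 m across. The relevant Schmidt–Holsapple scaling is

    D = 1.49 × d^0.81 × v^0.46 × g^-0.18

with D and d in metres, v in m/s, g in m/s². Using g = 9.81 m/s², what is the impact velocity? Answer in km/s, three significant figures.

Rearranging for v: v = [D / (1.49 · 29.8^0.81 · 9.81^-0.18)]^(1/0.46).
D = 1220 m.
29.8^0.81 = 15.64
9.81^-0.18 = 0.6630
Denominator = 1.49 × 15.64 × 0.6630 = 15.45
D / 15.45 = 1220 / 15.45 = 78.96
v = 78.96^(1/0.46) = 78.96^2.1739 = 13328 m/s

v ≈ 13.3 km/s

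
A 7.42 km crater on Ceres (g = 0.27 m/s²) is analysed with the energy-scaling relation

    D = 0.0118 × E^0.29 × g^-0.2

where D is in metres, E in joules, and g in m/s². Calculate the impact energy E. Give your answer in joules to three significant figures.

E ≈ 4.01 × 10^19 J

Rearranging: E = [D / (0.0118 · g^-0.2)]^(1/0.29).
D = 7420 m.
g^-0.2 = 0.27^-0.2 = 1.299
D / (0.0118 × 1.299) = 7420 / (0.01533) = 4.840 × 10^5
E = (4.840 × 10^5)^3.4483 = 4.009 × 10^19 J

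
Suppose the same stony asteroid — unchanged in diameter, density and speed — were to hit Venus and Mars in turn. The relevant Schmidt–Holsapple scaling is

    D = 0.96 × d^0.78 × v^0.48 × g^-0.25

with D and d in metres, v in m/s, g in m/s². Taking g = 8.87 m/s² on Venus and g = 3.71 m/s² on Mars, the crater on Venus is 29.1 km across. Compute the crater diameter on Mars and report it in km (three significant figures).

All impactor-dependent factors cancel in the ratio, leaving D_Mars/D_Venus = (g_Mars/g_Venus)^-0.25.
(3.71/8.87)^-0.25 = 0.4183^-0.25 = 1.243
D_Mars = 1.243 × 29.1 km = 36.2 km

D ≈ 36.2 km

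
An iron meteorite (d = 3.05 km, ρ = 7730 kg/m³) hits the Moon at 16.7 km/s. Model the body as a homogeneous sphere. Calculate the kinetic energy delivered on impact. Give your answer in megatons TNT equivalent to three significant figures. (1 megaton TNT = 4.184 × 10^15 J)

d = 3050 m; v = 16700 m/s.
Mass m = (π/6) ρ d³ = (π/6) × 7730 × (3050)³ = 1.148 × 10^14 kg
E = ½ m v² = 0.5 × 1.148 × 10^14 × (16700)² = 1.601 × 10^22 J
   = 1.601 × 10^22 / 4.184×10^15 = 3.826 × 10^6 Mt

E ≈ 3.83 × 10^6 Mt TNT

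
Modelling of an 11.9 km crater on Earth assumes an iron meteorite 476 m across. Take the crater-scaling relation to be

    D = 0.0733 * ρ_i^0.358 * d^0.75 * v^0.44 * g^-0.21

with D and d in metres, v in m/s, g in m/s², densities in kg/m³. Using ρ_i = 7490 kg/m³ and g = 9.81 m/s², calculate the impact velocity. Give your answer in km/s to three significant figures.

v ≈ 39.7 km/s

Rearranging for v: v = [D / (0.0733 · 7490^0.358 · 476^0.75 · 9.81^-0.21)]^(1/0.44).
D = 11900 m.
7490^0.358 = 24.38
476^0.75 = 101.9
9.81^-0.21 = 0.6191
Denominator = 0.0733 × 24.38 × 101.9 × 0.6191 = 112.7
D / 112.7 = 11900 / 112.7 = 105.6
v = 105.6^(1/0.44) = 105.6^2.2727 = 39736 m/s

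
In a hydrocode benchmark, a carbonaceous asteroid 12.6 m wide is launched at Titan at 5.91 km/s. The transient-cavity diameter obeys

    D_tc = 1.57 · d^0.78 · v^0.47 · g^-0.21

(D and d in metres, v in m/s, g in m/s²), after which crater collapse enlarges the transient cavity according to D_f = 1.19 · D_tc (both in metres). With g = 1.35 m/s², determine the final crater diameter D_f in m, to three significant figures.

v = 5910 m/s.
d^0.78 = 12.6^0.78 = 7.216
v^0.47 = 5910^0.47 = 59.24
g^-0.21 = 1.35^-0.21 = 0.9389
D_tc = 1.57 × 7.216 × 59.24 × 0.9389 = 630.1 m
D_f = 1.19 × 630.1 = 749.8 m

D_f ≈ 750 m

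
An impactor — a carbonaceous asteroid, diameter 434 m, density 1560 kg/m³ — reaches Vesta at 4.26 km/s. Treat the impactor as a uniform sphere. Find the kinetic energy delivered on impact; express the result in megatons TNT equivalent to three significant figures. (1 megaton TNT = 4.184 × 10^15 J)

E ≈ 145 Mt TNT

v = 4260 m/s.
Mass m = (π/6) ρ d³ = (π/6) × 1560 × (434)³ = 6.677 × 10^10 kg
E = ½ m v² = 0.5 × 6.677 × 10^10 × (4260)² = 6.059 × 10^17 J
   = 6.059 × 10^17 / 4.184×10^15 = 144.8 Mt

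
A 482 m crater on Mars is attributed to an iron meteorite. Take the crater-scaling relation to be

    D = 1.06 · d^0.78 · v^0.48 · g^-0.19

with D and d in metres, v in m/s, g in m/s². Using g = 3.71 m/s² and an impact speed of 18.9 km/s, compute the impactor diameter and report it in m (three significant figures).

Rearranging for d: d = [D / (1.06 · 18900^0.48 · 3.71^-0.19)]^(1/0.78).
18900^0.48 = 112.9
3.71^-0.19 = 0.7795
Denominator = 1.06 × 112.9 × 0.7795 = 93.29
D / 93.29 = 482 / 93.29 = 5.167
d = 5.167^(1/0.78) = 5.167^1.2821 = 8.212 m

d ≈ 8.21 m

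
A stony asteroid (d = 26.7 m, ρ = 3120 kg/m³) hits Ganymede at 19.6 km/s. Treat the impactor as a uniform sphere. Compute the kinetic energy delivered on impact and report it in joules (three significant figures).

E ≈ 5.97 × 10^15 J

v = 19600 m/s.
Mass m = (π/6) ρ d³ = (π/6) × 3120 × (26.7)³ = 3.109 × 10^7 kg
E = ½ m v² = 0.5 × 3.109 × 10^7 × (19600)² = 5.972 × 10^15 J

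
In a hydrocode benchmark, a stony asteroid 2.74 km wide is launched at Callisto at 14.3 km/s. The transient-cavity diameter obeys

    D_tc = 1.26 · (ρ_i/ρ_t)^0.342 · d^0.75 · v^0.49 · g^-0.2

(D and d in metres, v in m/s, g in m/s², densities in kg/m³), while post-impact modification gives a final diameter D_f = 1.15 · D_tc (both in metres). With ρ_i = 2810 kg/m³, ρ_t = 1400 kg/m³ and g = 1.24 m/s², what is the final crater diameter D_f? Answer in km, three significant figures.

D_f ≈ 72.5 km

In SI: d = 2740 m, v = 14300 m/s.
(ρ_i/ρ_t)^0.342 = (2810/1400)^0.342 = 1.269
d^0.75 = 2740^0.75 = 378.7
v^0.49 = 14300^0.49 = 108.7
g^-0.2 = 1.24^-0.2 = 0.9579
D_tc = 1.26 × 1.269 × 378.7 × 108.7 × 0.9579 = 63050 m
D_f = 1.15 × 63050 = 72508 m
     = 72.51 km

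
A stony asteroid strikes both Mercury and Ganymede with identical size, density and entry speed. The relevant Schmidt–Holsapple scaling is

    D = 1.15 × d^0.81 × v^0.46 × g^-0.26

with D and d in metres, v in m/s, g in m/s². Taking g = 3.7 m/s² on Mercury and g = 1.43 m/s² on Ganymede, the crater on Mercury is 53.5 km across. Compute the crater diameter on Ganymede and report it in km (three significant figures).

All impactor-dependent factors cancel in the ratio, leaving D_Ganymede/D_Mercury = (g_Ganymede/g_Mercury)^-0.26.
(1.43/3.7)^-0.26 = 0.3865^-0.26 = 1.280
D_Ganymede = 1.280 × 53.5 km = 68.5 km

D ≈ 68.5 km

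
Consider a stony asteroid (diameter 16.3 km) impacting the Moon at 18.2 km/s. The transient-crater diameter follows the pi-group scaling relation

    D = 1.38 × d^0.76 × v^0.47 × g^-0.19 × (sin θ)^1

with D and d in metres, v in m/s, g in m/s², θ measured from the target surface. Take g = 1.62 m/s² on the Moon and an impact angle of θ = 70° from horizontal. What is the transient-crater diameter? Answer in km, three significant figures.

In SI units: d = 16300 m, v = 18200 m/s.
d^0.76 = 16300^0.76 = 1590
v^0.47 = 18200^0.47 = 100.5
g^-0.19 = 1.62^-0.19 = 0.9124
(sin 70°)^1 = 0.9397^1 = 0.9397
D = 1.38 × 1590 × 100.5 × 0.9124 × 0.9397 = 1.891 × 10^5 m
   = 189.1 km

D ≈ 189 km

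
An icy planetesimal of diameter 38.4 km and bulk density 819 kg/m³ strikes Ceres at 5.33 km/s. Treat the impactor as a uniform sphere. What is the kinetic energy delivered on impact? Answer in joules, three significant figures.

E ≈ 3.45 × 10^23 J

d = 38400 m; v = 5330 m/s.
Mass m = (π/6) ρ d³ = (π/6) × 819 × (38400)³ = 2.428 × 10^16 kg
E = ½ m v² = 0.5 × 2.428 × 10^16 × (5330)² = 3.449 × 10^23 J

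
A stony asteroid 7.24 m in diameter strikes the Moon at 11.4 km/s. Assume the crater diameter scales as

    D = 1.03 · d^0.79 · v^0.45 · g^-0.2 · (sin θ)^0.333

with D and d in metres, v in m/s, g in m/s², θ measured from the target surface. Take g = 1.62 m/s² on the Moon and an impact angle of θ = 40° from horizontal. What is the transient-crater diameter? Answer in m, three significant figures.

In SI units: v = 11400 m/s.
d^0.79 = 7.24^0.79 = 4.777
v^0.45 = 11400^0.45 = 66.93
g^-0.2 = 1.62^-0.2 = 0.9080
(sin 40°)^0.333 = 0.6428^0.333 = 0.8632
D = 1.03 × 4.777 × 66.93 × 0.9080 × 0.8632 = 258.1 m

D ≈ 258 m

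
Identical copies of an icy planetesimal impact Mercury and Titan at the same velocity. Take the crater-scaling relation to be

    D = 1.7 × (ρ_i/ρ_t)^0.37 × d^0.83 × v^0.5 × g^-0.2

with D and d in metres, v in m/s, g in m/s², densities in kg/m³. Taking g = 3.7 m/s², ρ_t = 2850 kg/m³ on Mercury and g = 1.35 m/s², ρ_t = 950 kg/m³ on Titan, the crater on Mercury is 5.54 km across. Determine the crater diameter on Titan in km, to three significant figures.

The impactor-only factors (d, v, ρ_i) cancel in the ratio, leaving D_Titan/D_Mercury = (g_Titan/g_Mercury)^-0.2 · (ρ_t,Mercury/ρ_t,Titan)^0.37.
(1.35/3.7)^-0.2 = 0.3649^-0.2 = 1.223
(2850/950)^0.37 = 3.000^0.37 = 1.502
Ratio = 1.223 × 1.502 = 1.837
D_Titan = 1.837 × 5.54 km = 10.2 km

D ≈ 10.2 km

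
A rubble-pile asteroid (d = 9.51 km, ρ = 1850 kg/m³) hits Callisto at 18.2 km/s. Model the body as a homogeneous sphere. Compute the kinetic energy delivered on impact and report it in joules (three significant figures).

d = 9510 m; v = 18200 m/s.
Mass m = (π/6) ρ d³ = (π/6) × 1850 × (9510)³ = 8.331 × 10^14 kg
E = ½ m v² = 0.5 × 8.331 × 10^14 × (18200)² = 1.380 × 10^23 J

E ≈ 1.38 × 10^23 J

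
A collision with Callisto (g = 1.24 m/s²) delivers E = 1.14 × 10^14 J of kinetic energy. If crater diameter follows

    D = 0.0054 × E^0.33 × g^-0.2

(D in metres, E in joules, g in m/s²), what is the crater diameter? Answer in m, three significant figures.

E^0.33 = (1.14 × 10^14)^0.33 = 4.353 × 10^4
g^-0.2 = 1.24^-0.2 = 0.9579
D = 0.0054 × 4.353 × 10^4 × 0.9579 = 225.2 m

D ≈ 225 m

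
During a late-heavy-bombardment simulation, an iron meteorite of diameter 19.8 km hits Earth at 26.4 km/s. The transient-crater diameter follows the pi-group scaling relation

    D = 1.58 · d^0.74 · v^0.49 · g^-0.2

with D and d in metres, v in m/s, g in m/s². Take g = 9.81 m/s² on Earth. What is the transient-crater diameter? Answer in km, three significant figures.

In SI units: d = 19800 m, v = 26400 m/s.
d^0.74 = 19800^0.74 = 1512
v^0.49 = 26400^0.49 = 146.8
g^-0.2 = 9.81^-0.2 = 0.6334
D = 1.58 × 1512 × 146.8 × 0.6334 = 2.221 × 10^5 m
   = 222.1 km

D ≈ 222 km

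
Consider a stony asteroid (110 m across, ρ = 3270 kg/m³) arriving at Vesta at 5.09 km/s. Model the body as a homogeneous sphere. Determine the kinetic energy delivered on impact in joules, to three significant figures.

v = 5090 m/s.
Mass m = (π/6) ρ d³ = (π/6) × 3270 × (110)³ = 2.279 × 10^9 kg
E = ½ m v² = 0.5 × 2.279 × 10^9 × (5090)² = 2.952 × 10^16 J

E ≈ 2.95 × 10^16 J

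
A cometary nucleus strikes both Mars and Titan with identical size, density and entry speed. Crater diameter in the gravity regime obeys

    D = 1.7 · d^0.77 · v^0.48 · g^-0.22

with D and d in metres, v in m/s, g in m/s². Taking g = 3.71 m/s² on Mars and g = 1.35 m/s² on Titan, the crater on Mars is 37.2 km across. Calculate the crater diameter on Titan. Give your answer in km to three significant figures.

All impactor-dependent factors cancel in the ratio, leaving D_Titan/D_Mars = (g_Titan/g_Mars)^-0.22.
(1.35/3.71)^-0.22 = 0.3639^-0.22 = 1.249
D_Titan = 1.249 × 37.2 km = 46.5 km

D ≈ 46.5 km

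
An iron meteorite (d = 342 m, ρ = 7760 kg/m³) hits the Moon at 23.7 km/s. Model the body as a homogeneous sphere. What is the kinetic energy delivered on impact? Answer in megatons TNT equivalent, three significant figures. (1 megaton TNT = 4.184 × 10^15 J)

v = 23700 m/s.
Mass m = (π/6) ρ d³ = (π/6) × 7760 × (342)³ = 1.625 × 10^11 kg
E = ½ m v² = 0.5 × 1.625 × 10^11 × (23700)² = 4.564 × 10^19 J
   = 4.564 × 10^19 / 4.184×10^15 = 10908 Mt

E ≈ 10900 Mt TNT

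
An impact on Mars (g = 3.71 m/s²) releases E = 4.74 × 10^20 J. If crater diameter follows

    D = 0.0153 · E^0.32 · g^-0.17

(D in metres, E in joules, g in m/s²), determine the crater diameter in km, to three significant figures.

E^0.32 = (4.74 × 10^20)^0.32 = 4.133 × 10^6
g^-0.17 = 3.71^-0.17 = 0.8002
D = 0.0153 × 4.133 × 10^6 × 0.8002 = 50601 m
   = 50.60 km

D ≈ 50.6 km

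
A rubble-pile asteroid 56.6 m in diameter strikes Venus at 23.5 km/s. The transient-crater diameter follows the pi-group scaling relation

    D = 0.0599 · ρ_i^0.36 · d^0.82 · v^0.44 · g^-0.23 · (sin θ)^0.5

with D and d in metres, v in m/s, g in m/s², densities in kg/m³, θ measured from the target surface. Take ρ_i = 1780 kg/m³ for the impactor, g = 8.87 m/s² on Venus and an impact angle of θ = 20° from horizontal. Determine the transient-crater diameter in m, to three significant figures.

D ≈ 720 m

In SI units: v = 23500 m/s.
ρ_i^0.36 = 1780^0.36 = 14.80
d^0.82 = 56.6^0.82 = 27.37
v^0.44 = 23500^0.44 = 83.80
g^-0.23 = 8.87^-0.23 = 0.6053
(sin 20°)^0.5 = 0.3420^0.5 = 0.5848
D = 0.0599 × 14.80 × 27.37 × 83.80 × 0.6053 × 0.5848 = 719.8 m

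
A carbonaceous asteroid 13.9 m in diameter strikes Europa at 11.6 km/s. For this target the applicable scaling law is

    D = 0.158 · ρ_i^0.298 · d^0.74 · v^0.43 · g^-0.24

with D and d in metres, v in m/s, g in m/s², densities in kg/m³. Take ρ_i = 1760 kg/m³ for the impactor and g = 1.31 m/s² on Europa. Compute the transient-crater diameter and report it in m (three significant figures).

D ≈ 539 m

In SI units: v = 11600 m/s.
ρ_i^0.298 = 1760^0.298 = 9.272
d^0.74 = 13.9^0.74 = 7.012
v^0.43 = 11600^0.43 = 55.94
g^-0.24 = 1.31^-0.24 = 0.9372
D = 0.158 × 9.272 × 7.012 × 55.94 × 0.9372 = 538.6 m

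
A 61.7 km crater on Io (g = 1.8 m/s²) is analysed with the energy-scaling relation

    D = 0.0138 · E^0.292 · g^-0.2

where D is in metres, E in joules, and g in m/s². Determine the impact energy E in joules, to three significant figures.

Rearranging: E = [D / (0.0138 · g^-0.2)]^(1/0.292).
D = 61700 m.
g^-0.2 = 1.8^-0.2 = 0.8891
D / (0.0138 × 0.8891) = 61700 / (0.01227) = 5.029 × 10^6
E = (5.029 × 10^6)^3.4247 = 8.924 × 10^22 J

E ≈ 8.92 × 10^22 J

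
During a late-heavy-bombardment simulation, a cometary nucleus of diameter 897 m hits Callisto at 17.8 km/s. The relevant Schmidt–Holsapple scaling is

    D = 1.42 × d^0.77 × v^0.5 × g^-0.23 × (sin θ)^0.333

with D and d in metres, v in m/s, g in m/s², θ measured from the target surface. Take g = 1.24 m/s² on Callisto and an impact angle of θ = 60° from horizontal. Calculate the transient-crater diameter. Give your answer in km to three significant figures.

In SI units: v = 17800 m/s.
d^0.77 = 897^0.77 = 187.8
v^0.5 = 17800^0.5 = 133.4
g^-0.23 = 1.24^-0.23 = 0.9517
(sin 60°)^0.333 = 0.8660^0.333 = 0.9532
D = 1.42 × 187.8 × 133.4 × 0.9517 × 0.9532 = 32272 m
   = 32.27 km

D ≈ 32.3 km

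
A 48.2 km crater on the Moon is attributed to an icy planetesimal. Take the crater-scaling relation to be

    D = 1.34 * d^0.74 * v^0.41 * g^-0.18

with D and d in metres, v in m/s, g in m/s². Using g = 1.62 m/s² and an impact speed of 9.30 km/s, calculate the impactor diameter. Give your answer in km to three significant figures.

d ≈ 10.2 km

Rearranging for d: d = [D / (1.34 · 9300^0.41 · 1.62^-0.18)]^(1/0.74).
D = 48200 m.
9300^0.41 = 42.37
1.62^-0.18 = 0.9168
Denominator = 1.34 × 42.37 × 0.9168 = 52.05
D / 52.05 = 48200 / 52.05 = 926.0
d = 926.0^(1/0.74) = 926.0^1.3514 = 10211 m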